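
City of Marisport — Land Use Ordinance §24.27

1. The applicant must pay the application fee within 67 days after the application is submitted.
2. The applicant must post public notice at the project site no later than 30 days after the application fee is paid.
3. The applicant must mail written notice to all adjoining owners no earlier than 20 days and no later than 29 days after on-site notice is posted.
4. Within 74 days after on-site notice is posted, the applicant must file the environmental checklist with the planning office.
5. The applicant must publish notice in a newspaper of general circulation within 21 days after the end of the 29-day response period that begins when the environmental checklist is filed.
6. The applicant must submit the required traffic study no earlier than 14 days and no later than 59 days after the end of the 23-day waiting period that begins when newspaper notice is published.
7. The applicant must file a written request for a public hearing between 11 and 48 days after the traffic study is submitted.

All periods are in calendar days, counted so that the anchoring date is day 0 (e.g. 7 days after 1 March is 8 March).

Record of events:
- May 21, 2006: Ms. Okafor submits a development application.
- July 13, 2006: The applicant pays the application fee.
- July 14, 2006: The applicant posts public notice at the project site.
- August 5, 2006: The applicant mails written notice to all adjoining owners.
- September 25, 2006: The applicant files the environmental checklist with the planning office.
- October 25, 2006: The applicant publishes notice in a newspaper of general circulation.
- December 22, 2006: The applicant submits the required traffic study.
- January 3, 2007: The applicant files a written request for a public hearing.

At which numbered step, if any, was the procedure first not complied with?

None — every step was satisfied

Step 1 — counting 67 days from May 21, 2006 (when the application is submitted) gives a deadline of July 27, 2006; completed July 13, 2006, before the deadline.
Step 2 — counting 30 days from July 13, 2006 (when the application fee is paid) gives a deadline of August 12, 2006; done July 14, 2006 — timely.
Step 3 — 20 and 29 days from July 14, 2006 (when on-site notice is posted) are August 3, 2006 and August 12, 2006 respectively; August 5, 2006 falls inside that range.
Step 4 — counting 74 days from July 14, 2006 (when on-site notice is posted) gives a deadline of September 26, 2006; completed September 25, 2006, before the deadline.
Step 5 — counting 21 days from October 24, 2006 (end of the 29-day response period, which began when the environmental checklist is filed on September 25, 2006) gives a deadline of November 14, 2006; completed October 25, 2006, before the deadline.
Step 6 — 14 and 59 days from November 17, 2006 (end of the 23-day waiting period, which began when newspaper notice is published on October 25, 2006) are December 1, 2006 and January 15, 2007 respectively; done December 22, 2006, which is between those dates.
Step 7 — 11 and 48 days from December 22, 2006 (when the traffic study is submitted) are January 2, 2007 and February 8, 2007 respectively; January 3, 2007 falls inside that range.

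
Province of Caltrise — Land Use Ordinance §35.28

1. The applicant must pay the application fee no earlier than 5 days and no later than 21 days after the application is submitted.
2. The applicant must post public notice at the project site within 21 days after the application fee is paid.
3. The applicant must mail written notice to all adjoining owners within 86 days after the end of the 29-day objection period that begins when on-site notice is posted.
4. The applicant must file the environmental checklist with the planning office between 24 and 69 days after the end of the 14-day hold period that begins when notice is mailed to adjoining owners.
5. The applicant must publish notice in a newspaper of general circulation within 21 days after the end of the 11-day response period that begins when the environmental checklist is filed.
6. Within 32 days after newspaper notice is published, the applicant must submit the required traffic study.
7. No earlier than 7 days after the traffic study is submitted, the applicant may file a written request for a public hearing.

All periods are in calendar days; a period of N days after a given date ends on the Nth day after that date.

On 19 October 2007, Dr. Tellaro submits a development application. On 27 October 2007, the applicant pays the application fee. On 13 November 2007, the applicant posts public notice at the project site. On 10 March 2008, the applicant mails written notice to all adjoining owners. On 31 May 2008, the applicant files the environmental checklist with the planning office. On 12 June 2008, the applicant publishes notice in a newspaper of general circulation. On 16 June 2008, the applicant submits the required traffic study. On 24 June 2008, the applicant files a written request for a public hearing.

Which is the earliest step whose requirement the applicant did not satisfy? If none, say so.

Step 3

Step 1 — 5 and 21 days from 19 October 2007 (when the application is submitted) are 24 October 2007 and 9 November 2007 respectively; 27 October 2007 falls inside that range.
Step 2 — counting 21 days from 27 October 2007 (when the application fee is paid) gives a deadline of 17 November 2007; 13 November 2007 is within that limit.
Step 3 — counting 86 days from 12 December 2007 (end of the 29-day objection period, which began when on-site notice is posted on 13 November 2007) gives a deadline of 7 March 2008; 10 March 2008 misses that deadline by 3 days.
No need to go further; step 3 was not satisfied.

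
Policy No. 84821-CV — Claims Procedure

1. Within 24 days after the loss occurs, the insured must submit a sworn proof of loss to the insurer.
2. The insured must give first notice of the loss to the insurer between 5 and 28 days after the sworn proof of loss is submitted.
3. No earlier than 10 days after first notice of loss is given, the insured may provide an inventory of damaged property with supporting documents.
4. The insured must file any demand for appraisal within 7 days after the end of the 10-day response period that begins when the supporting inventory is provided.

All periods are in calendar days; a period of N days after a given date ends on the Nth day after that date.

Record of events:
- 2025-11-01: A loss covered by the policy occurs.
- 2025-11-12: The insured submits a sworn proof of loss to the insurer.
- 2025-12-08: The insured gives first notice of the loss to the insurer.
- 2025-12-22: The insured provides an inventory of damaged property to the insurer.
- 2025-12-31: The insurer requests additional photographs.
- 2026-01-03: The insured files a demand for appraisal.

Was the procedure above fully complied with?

Step 1: 24 days after 2025-11-01 (when the loss occurs) is 2025-11-25; 2025-11-12 is within that limit.
Step 2: the window is 5–28 days after 2025-11-12 (when the sworn proof of loss is submitted), so 2025-11-17 through 2025-12-10; done 2025-12-08 — within the window.
Step 3: the earliest permitted date is 10 days after 2025-12-08 (when first notice of loss is given), i.e. 2025-12-18; done 2025-12-22, after the minimum wait.
Step 4: 7 days after 2026-01-01 (end of the 10-day response period, which began when the supporting inventory is provided on 2025-12-22) is 2026-01-08; completed 2026-01-03, before the deadline.

Yes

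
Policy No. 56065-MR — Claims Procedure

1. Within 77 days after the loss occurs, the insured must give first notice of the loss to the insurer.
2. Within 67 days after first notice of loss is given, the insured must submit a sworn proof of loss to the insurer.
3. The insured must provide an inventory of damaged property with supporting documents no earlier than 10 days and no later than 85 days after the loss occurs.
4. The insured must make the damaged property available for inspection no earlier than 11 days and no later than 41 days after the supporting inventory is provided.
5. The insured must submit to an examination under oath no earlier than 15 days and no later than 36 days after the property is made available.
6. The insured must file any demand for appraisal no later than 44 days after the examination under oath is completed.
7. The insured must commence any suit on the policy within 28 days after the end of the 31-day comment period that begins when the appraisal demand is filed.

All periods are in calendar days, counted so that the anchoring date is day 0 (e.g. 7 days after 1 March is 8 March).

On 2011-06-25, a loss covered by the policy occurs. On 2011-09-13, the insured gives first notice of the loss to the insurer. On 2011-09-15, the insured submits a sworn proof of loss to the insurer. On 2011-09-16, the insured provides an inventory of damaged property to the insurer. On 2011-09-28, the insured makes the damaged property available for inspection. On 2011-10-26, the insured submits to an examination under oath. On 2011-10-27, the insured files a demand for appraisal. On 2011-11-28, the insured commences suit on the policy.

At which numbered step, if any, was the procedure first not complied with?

Step 1

(1) due by 2011-06-25 + 77 days = 2011-09-10; 2011-09-13 misses that deadline by 3 days.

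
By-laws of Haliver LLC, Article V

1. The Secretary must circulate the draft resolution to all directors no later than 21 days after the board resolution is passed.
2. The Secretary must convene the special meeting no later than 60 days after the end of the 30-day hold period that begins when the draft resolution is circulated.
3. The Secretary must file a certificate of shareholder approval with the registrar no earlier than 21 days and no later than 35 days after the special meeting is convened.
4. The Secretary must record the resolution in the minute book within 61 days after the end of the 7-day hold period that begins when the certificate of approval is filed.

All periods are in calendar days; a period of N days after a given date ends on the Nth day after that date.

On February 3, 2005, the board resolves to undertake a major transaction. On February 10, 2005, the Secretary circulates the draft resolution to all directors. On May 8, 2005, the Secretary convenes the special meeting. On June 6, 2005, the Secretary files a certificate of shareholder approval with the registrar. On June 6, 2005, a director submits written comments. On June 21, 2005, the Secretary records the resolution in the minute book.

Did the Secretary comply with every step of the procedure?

Step 1: 21 days after February 3, 2005 (when the board resolution is passed) is February 24, 2005; done February 10, 2005 — timely.
Step 2: 60 days after March 12, 2005 (end of the 30-day hold period, which began when the draft resolution is circulated on February 10, 2005) is May 11, 2005; May 8, 2005 is within that limit.
Step 3: the window is 21–35 days after May 8, 2005 (when the special meeting is convened), so May 29, 2005 through June 12, 2005; done June 6, 2005 — within the window.
Step 4: 61 days after June 13, 2005 (end of the 7-day hold period, which began when the certificate of approval is filed on June 6, 2005) is August 13, 2005; completed June 21, 2005, before the deadline.

Yes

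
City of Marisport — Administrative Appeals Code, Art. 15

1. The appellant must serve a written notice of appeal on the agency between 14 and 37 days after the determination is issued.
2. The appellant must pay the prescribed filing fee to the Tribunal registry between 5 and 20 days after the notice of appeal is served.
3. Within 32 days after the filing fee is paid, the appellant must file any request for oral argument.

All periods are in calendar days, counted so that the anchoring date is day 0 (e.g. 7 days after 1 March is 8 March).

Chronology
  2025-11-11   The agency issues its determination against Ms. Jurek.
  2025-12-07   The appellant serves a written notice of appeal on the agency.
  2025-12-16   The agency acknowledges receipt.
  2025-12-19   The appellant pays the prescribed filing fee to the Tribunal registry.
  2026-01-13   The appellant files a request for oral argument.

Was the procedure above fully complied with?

Step 1 — 14 and 37 days from 2025-11-11 (when the determination is issued) are 2025-11-25 and 2025-12-18 respectively; done 2025-12-07 — within the window.
Step 2 — 5 and 20 days from 2025-12-07 (when the notice of appeal is served) are 2025-12-12 and 2025-12-27 respectively; done 2025-12-19, which is between those dates.
Step 3 — counting 32 days from 2025-12-19 (when the filing fee is paid) gives a deadline of 2026-01-20; 2026-01-13 is within that limit.

Yes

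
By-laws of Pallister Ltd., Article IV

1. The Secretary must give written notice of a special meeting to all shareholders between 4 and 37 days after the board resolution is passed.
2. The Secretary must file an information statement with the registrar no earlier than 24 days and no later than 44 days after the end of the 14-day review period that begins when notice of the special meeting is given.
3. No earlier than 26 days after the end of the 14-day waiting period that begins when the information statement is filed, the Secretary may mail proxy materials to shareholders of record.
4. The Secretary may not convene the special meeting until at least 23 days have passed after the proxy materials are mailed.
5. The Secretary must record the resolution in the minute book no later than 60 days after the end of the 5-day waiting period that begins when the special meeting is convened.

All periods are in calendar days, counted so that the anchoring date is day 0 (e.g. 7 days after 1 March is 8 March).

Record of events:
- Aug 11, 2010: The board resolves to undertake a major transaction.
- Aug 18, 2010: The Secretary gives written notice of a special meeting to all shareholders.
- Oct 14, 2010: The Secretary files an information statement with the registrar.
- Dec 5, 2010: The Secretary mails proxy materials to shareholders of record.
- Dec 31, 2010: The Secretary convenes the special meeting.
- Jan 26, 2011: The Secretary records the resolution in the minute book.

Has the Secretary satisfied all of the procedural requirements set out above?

Step 1 — 4 and 37 days from Aug 11, 2010 (when the board resolution is passed) are Aug 15, 2010 and Sep 17, 2010 respectively; done Aug 18, 2010, which is between those dates.
Step 2 — 24 and 44 days from Sep 1, 2010 (end of the 14-day review period, which began when notice of the special meeting is given on Aug 18, 2010) are Sep 25, 2010 and Oct 15, 2010 respectively; done Oct 14, 2010, which is between those dates.
Step 3 — must wait 26 days from Oct 28, 2010 (end of the 14-day waiting period, which began when the information statement is filed on Oct 14, 2010), so not before Nov 23, 2010; done Dec 5, 2010, after the minimum wait.
Step 4 — must wait 23 days from Dec 5, 2010 (when the proxy materials are mailed), so not before Dec 28, 2010; done Dec 31, 2010 — permitted.
Step 5 — counting 60 days from Jan 5, 2011 (end of the 5-day waiting period, which began when the special meeting is convened on Dec 31, 2010) gives a deadline of Mar 6, 2011; done Jan 26, 2011 — timely.

Yes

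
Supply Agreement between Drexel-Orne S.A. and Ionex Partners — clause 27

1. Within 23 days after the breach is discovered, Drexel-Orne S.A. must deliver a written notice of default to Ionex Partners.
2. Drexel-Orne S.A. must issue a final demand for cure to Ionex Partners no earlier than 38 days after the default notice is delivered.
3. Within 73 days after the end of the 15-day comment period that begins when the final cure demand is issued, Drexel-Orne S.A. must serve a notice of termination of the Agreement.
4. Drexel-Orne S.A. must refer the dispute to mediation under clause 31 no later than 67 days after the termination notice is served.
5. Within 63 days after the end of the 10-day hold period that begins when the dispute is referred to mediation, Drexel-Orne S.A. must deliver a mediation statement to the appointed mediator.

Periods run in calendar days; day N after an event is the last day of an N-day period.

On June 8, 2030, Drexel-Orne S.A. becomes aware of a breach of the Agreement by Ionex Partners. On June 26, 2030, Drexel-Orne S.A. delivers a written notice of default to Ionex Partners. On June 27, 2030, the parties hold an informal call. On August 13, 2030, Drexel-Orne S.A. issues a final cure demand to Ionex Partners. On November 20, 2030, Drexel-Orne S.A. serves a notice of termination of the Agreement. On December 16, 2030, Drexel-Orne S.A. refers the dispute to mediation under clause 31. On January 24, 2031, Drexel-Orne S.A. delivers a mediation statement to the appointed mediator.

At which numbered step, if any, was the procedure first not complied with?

Step 1: 23 days after June 8, 2030 (when the breach is discovered) is July 1, 2030; June 26, 2030 is within that limit.
Step 2: the earliest permitted date is 38 days after June 26, 2030 (when the default notice is delivered), i.e. August 3, 2030; done August 13, 2030 — permitted.
Step 3: 73 days after August 28, 2030 (end of the 15-day comment period, which began when the final cure demand is issued on August 13, 2030) is November 9, 2030; done November 20, 2030 — 11 days late.

Step 3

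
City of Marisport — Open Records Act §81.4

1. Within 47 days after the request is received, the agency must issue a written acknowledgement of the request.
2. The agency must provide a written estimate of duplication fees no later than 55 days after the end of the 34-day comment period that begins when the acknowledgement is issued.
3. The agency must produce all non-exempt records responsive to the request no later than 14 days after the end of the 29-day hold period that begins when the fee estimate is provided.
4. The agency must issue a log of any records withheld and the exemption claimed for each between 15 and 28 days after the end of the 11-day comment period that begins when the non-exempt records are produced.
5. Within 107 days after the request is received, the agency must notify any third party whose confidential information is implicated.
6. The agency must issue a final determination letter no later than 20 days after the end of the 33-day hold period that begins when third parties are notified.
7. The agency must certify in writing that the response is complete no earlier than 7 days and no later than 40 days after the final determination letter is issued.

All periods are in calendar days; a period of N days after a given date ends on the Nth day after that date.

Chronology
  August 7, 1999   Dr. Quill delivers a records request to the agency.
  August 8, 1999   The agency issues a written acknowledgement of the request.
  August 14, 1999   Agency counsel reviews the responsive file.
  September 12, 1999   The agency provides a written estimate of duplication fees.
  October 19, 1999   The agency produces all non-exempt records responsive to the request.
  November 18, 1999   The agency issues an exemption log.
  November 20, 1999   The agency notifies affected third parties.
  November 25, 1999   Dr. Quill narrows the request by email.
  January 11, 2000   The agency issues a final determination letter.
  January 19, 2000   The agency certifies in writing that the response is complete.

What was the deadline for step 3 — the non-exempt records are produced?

October 25, 1999

The fee estimate is provided on September 12, 1999; the 29-day hold period therefore ends October 11, 1999, and step 3 runs from that date. 14 days after October 11, 1999 is October 25, 1999.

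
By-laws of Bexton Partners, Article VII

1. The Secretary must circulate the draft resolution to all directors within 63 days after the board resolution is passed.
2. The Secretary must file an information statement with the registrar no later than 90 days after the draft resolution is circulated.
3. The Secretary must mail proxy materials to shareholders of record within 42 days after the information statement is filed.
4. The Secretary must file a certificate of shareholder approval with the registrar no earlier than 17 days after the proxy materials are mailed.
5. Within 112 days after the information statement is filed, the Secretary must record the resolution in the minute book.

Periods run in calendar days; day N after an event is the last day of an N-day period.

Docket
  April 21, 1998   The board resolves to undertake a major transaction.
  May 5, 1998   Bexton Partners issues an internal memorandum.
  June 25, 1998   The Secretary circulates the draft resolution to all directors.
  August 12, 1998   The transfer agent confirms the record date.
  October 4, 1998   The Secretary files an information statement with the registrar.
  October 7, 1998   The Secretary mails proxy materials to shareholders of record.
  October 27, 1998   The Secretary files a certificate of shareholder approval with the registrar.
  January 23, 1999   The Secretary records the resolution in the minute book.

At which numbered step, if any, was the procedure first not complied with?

Step 1: 63 days after April 21, 1998 (when the board resolution is passed) is June 23, 1998; done June 25, 1998 — 2 days late.
No need to go further; step 1 was not satisfied.

Step 1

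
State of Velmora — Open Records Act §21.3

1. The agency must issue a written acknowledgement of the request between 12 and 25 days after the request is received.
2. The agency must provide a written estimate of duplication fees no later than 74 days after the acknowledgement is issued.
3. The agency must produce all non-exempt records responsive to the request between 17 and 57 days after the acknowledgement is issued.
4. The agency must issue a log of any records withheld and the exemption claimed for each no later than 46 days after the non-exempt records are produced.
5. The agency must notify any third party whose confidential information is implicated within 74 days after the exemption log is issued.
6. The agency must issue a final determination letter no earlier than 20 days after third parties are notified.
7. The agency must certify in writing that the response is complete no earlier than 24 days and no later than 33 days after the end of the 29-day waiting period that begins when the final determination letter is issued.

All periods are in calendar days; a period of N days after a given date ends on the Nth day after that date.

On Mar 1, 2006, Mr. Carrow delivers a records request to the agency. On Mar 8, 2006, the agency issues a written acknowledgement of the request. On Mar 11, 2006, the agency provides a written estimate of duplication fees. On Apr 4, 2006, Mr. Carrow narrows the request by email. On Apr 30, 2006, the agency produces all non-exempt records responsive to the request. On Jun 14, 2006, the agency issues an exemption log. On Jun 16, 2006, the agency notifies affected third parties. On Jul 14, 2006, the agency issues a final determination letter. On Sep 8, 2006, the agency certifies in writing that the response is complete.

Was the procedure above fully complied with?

No

(1) the permitted window runs from Mar 1, 2006 + 12 = Mar 13, 2006 to Mar 1, 2006 + 25 = Mar 26, 2006; done Mar 8, 2006 — 5 days before the window opened.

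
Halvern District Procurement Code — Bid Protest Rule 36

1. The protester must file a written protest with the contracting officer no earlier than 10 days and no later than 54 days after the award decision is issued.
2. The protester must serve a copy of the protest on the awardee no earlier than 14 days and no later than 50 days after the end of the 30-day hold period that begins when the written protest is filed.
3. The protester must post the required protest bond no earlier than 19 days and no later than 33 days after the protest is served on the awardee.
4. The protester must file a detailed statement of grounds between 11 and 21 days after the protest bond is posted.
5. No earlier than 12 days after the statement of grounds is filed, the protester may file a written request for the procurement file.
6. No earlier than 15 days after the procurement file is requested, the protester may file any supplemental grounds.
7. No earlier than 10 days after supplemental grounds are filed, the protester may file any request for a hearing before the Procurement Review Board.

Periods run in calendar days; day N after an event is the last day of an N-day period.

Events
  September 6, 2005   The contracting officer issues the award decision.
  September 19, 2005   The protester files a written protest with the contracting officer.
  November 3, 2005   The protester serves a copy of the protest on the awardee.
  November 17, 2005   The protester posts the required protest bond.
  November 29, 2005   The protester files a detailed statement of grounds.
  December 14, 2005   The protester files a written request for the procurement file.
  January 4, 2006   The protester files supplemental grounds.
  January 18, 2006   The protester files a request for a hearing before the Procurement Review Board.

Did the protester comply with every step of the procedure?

No

(1) the permitted window runs from September 6, 2005 + 10 = September 16, 2005 to September 6, 2005 + 54 = October 30, 2005; done September 19, 2005, which is between those dates.
(2) the permitted window runs from October 19, 2005 + 14 = November 2, 2005 to October 19, 2005 + 50 = December 8, 2005; done November 3, 2005 — within the window.
(3) the permitted window runs from November 3, 2005 + 19 = November 22, 2005 to November 3, 2005 + 33 = December 6, 2005; done November 17, 2005 — 5 days before the window opened.
The procedure was therefore not followed at step 3.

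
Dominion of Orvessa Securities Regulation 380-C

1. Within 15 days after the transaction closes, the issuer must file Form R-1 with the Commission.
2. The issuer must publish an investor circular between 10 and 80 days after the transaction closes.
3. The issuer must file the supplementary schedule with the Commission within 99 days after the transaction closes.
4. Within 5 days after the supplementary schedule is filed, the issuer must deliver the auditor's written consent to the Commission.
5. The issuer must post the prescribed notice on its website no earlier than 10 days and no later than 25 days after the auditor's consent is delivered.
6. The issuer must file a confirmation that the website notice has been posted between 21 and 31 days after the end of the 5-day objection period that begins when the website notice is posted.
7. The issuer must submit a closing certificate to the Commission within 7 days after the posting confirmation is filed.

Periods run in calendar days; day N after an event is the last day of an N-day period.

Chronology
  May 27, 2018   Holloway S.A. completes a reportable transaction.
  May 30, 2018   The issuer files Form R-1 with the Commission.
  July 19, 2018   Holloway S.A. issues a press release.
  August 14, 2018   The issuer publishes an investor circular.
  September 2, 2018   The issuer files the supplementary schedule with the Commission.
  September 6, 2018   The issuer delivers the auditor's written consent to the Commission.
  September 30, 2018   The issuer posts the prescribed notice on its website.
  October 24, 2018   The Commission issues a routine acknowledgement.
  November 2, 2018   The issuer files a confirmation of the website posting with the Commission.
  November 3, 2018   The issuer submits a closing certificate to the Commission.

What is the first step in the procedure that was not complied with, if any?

Step 1: 15 days after May 27, 2018 (when the transaction closes) is June 11, 2018; done May 30, 2018 — timely.
Step 2: the window is 10–80 days after May 27, 2018 (when the transaction closes), so June 6, 2018 through August 15, 2018; done August 14, 2018 — within the window.
Step 3: 99 days after May 27, 2018 (when the transaction closes) is September 3, 2018; September 2, 2018 is within that limit.
Step 4: 5 days after September 2, 2018 (when the supplementary schedule is filed) is September 7, 2018; completed September 6, 2018, before the deadline.
Step 5: the window is 10–25 days after September 6, 2018 (when the auditor's consent is delivered), so September 16, 2018 through October 1, 2018; done September 30, 2018 — within the window.
Step 6: the window is 21–31 days after October 5, 2018 (end of the 5-day objection period, which began when the website notice is posted on September 30, 2018), so October 26, 2018 through November 5, 2018; November 2, 2018 falls inside that range.
Step 7: 7 days after November 2, 2018 (when the posting confirmation is filed) is November 9, 2018; done November 3, 2018 — timely.

None — every step was satisfied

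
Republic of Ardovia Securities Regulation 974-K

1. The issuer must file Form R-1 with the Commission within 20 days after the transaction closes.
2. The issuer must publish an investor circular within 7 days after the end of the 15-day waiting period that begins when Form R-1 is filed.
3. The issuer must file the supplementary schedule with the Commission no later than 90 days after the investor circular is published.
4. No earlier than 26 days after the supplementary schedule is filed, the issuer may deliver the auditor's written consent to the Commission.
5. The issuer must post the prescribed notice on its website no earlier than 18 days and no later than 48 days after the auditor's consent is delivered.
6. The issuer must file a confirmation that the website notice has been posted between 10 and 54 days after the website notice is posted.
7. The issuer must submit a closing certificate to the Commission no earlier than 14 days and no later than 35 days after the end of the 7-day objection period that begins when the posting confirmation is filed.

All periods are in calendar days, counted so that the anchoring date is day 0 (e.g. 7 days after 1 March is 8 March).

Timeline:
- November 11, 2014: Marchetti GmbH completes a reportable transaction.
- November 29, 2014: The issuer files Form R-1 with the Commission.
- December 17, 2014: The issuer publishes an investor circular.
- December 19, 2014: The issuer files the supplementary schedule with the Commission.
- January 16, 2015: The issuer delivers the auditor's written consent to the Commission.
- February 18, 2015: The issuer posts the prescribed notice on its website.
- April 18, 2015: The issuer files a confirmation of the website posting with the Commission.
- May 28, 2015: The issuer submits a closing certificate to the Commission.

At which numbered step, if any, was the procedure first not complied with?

Step 1 — counting 20 days from November 11, 2014 (when the transaction closes) gives a deadline of December 1, 2014; November 29, 2014 is within that limit.
Step 2 — counting 7 days from December 14, 2014 (end of the 15-day waiting period, which began when Form R-1 is filed on November 29, 2014) gives a deadline of December 21, 2014; December 17, 2014 is within that limit.
Step 3 — counting 90 days from December 17, 2014 (when the investor circular is published) gives a deadline of March 17, 2015; completed December 19, 2014, before the deadline.
Step 4 — must wait 26 days from December 19, 2014 (when the supplementary schedule is filed), so not before January 14, 2015; done January 16, 2015, after the minimum wait.
Step 5 — 18 and 48 days from January 16, 2015 (when the auditor's consent is delivered) are February 3, 2015 and March 5, 2015 respectively; February 18, 2015 falls inside that range.
Step 6 — 10 and 54 days from February 18, 2015 (when the website notice is posted) are February 28, 2015 and April 13, 2015 respectively; April 18, 2015 is 5 days past the end of the window.
Later steps need not be reached.

Step 6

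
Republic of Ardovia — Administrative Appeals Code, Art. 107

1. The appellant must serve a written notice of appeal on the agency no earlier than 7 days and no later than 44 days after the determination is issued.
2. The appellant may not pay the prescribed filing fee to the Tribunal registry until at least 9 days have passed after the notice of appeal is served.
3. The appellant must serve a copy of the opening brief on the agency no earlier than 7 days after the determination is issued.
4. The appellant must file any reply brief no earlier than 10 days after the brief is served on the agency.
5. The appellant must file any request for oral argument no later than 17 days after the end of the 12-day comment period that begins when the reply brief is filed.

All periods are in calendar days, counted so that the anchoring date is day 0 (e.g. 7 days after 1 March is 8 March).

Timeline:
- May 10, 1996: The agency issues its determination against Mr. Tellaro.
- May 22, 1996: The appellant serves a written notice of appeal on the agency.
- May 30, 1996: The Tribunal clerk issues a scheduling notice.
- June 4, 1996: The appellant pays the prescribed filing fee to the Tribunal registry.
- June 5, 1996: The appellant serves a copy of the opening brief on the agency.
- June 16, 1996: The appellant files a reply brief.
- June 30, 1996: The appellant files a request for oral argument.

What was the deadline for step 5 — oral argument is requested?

July 15, 1996

The reply brief is filed on June 16, 1996; the 12-day comment period therefore ends June 28, 1996, and step 5 runs from that date. 17 days after June 28, 1996 is July 15, 1996.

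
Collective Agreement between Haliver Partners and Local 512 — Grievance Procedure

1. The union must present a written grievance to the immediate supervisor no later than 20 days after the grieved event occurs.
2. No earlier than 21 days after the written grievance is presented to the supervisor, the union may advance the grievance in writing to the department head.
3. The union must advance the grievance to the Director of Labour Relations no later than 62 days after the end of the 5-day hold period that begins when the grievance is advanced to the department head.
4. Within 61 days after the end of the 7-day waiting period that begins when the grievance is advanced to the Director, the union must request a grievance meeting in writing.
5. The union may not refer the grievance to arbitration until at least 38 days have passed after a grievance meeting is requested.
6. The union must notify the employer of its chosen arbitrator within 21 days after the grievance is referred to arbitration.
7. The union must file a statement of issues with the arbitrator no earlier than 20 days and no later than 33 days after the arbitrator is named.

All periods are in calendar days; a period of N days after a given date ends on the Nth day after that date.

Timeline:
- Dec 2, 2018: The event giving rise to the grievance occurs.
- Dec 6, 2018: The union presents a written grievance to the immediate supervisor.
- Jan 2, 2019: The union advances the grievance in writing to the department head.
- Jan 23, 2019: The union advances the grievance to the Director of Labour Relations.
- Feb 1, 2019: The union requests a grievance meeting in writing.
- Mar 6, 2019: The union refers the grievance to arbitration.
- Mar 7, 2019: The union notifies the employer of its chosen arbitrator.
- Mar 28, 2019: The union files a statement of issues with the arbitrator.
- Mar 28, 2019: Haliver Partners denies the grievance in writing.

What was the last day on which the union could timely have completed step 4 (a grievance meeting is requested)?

The grievance is advanced to the Director on Jan 23, 2019; the 7-day waiting period therefore ends Jan 30, 2019, and step 4 runs from that date. 61 days after Jan 30, 2019 is Apr 1, 2019.

Apr 1, 2019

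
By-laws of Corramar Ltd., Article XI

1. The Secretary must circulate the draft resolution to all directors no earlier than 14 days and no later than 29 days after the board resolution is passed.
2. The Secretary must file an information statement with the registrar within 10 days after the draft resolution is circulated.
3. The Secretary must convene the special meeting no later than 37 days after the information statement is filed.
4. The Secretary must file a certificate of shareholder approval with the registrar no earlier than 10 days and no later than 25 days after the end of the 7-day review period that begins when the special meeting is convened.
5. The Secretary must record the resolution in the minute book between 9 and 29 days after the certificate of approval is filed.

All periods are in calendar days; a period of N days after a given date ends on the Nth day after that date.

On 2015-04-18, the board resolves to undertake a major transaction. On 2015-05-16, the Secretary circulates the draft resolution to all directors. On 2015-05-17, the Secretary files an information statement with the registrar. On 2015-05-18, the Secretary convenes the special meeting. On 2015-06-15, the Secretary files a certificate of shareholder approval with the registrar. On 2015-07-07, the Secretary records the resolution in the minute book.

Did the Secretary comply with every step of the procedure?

(1) the permitted window runs from 2015-04-18 + 14 = 2015-05-02 to 2015-04-18 + 29 = 2015-05-17; done 2015-05-16, which is between those dates.
(2) due by 2015-05-16 + 10 days = 2015-05-26; 2015-05-17 is within that limit.
(3) due by 2015-05-17 + 37 days = 2015-06-23; completed 2015-05-18, before the deadline.
(4) the permitted window runs from 2015-05-25 + 10 = 2015-06-04 to 2015-05-25 + 25 = 2015-06-19; 2015-06-15 falls inside that range.
(5) the permitted window runs from 2015-06-15 + 9 = 2015-06-24 to 2015-06-15 + 29 = 2015-07-14; done 2015-07-07, which is between those dates.

Yes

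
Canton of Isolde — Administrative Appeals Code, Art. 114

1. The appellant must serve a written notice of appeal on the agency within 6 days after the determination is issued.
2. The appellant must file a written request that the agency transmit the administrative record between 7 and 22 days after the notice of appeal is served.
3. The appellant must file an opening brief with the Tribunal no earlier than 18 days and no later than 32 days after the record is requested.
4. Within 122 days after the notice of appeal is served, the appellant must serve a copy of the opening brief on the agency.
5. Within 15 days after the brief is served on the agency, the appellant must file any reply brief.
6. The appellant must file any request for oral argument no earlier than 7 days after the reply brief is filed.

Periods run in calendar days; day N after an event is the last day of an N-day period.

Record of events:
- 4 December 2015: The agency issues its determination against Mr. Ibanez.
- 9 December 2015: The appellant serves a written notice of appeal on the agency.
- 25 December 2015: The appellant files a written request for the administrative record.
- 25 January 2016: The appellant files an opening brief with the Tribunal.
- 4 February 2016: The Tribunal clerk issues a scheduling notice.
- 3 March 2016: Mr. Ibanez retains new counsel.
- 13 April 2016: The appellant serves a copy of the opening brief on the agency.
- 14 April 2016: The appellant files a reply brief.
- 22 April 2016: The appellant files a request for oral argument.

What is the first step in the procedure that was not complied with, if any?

Step 4

Step 1 — counting 6 days from 4 December 2015 (when the determination is issued) gives a deadline of 10 December 2015; done 9 December 2015 — timely.
Step 2 — 7 and 22 days from 9 December 2015 (when the notice of appeal is served) are 16 December 2015 and 31 December 2015 respectively; done 25 December 2015 — within the window.
Step 3 — 18 and 32 days from 25 December 2015 (when the record is requested) are 12 January 2016 and 26 January 2016 respectively; 25 January 2016 falls inside that range.
Step 4 — counting 122 days from 9 December 2015 (when the notice of appeal is served) gives a deadline of 9 April 2016; done 13 April 2016 — 4 days late.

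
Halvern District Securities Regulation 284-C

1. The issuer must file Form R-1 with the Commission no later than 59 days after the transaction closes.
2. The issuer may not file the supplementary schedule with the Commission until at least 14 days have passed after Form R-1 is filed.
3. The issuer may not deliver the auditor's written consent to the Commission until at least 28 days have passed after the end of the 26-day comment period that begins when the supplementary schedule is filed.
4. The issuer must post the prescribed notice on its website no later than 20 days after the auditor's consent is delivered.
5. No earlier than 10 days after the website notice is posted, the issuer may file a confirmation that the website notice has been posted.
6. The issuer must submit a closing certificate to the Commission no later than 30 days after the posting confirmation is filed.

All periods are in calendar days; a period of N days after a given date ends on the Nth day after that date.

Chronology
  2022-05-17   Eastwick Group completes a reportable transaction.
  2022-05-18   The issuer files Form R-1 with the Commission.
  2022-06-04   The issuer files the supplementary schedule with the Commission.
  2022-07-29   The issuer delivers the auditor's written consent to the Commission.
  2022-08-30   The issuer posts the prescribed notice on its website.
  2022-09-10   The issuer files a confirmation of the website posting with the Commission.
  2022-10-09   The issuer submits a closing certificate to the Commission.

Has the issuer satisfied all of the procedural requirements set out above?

Step 1: 59 days after 2022-05-17 (when the transaction closes) is 2022-07-15; completed 2022-05-18, before the deadline.
Step 2: the earliest permitted date is 14 days after 2022-05-18 (when Form R-1 is filed), i.e. 2022-06-01; 2022-06-04 is on or after that date.
Step 3: the earliest permitted date is 28 days after 2022-06-30 (end of the 26-day comment period, which began when the supplementary schedule is filed on 2022-06-04), i.e. 2022-07-28; done 2022-07-29, after the minimum wait.
Step 4: 20 days after 2022-07-29 (when the auditor's consent is delivered) is 2022-08-18; done 2022-08-30 — 12 days late.
The procedure was therefore not followed at step 4.

No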